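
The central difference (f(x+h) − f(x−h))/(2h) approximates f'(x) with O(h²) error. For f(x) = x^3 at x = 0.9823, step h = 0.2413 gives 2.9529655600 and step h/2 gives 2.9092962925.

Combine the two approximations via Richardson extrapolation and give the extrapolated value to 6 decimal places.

r = 2: numerator weight 4, denominator 3.
A(h/2) − A(h) = 2.9092962925 − 2.9529655600 = -0.0436692675
Correction (A(h/2) − A(h))/(4 − 1) = (-0.0436692675)/3 = -0.0145564225
R = A(h/2) + (A(h/2) − A(h))/3 = 2.9092962925 − 0.0145564225 = 2.8947398700

2.894740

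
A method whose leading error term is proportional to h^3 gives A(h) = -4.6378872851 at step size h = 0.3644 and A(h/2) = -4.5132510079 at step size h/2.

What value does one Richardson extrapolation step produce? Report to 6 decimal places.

r = 3: numerator weight 8, denominator 7.
8*(-4.5132510079) = -36.1060080632; (-36.1060080632) − (-4.6378872851) = -31.4681207781
(8*(-4.5132510079) − (-4.6378872851))/(8 − 1) = -4.4954458254

-4.495446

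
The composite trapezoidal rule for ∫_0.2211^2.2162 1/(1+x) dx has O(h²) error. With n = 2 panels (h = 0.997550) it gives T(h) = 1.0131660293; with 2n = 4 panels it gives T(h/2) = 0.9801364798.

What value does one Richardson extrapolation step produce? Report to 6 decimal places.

0.969127

Method order is 2; weight 2^2 = 4.
Numerator 4×A(h/2) − A(h) = 4×0.9801364798 − 1.0131660293 = 2.9073798899
Divide by 2^2 − 1 = 3.
R = 2.9073798899/3 = 0.9691266300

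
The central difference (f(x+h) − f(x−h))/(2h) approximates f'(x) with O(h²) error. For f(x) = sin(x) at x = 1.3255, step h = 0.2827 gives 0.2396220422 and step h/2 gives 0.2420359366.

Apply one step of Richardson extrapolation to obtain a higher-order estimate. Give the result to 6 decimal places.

0.242841

With r = 2 the leading error scales as h^2, so the weight is 2^2 = 4.
4 × 0.2420359366 = 0.9681437464; 0.9681437464 − 0.2396220422 = 0.7285217042
Extrapolated: 0.7285217042 / 3 = 0.2428405681
Shift from A(h/2): +0.0008046315.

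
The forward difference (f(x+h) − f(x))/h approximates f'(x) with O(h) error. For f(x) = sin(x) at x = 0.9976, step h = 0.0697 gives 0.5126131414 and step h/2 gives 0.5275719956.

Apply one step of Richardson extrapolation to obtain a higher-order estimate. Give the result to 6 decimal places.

0.542531

With r = 1 the leading error scales as h^1, so the weight is 2^1 = 2.
2·0.5275719956 = 1.0551439912; subtract 0.5126131414 → 0.5425308498
(2·0.5275719956 − 0.5126131414)/(2 − 1) = 0.5425308498
Correction |R − A(h/2)| = 1.496e-02; gap |A(h/2) − A(h)| = 1.496e-02.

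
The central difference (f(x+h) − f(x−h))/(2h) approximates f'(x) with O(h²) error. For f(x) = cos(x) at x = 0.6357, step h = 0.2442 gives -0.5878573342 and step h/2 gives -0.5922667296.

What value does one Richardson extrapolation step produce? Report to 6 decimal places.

Error is O(h^2); halving h shrinks it by 2^2 = 4.
Weighted: (-2.3690669184) − (-0.5878573342) = -1.7812095842
(-1.7812095842) ÷ 3 = -0.5937365281

-0.593737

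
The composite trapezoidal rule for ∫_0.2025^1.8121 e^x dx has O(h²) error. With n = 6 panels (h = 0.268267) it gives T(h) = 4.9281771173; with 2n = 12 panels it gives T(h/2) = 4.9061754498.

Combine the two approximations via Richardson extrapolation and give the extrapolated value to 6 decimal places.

4.898842

Error is O(h^2); halving h shrinks it by 2^2 = 4.
2^2 × A(h/2) = 19.6247017992; minus A(h) gives 14.6965246819.
R = 14.6965246819/3 = 4.8988415606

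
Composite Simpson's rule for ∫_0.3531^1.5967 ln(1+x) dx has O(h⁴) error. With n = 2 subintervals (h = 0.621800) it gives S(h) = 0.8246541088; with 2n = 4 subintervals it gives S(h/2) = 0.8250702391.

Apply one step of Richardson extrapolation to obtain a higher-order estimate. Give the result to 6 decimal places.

Method order is 4; weight 2^4 = 16.
Numerator 16 × A(h/2) − A(h) = 16 × 0.8250702391 − 0.8246541088 = 12.3764697168
12.3764697168 ÷ 15 = 0.8250979811
Correction |R − A(h/2)| = 2.774e-05; gap |A(h/2) − A(h)| = 4.161e-04.

0.825098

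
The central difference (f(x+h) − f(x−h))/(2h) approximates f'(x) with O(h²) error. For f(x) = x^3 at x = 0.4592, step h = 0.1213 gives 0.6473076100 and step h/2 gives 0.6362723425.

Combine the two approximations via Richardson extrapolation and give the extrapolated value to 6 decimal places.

r = 2, so 2^r = 4.
Numerator 4×A(h/2) − A(h) = 4×0.6362723425 − 0.6473076100 = 1.8977817600
Extrapolated: 1.8977817600 / 3 = 0.6325939200

0.632594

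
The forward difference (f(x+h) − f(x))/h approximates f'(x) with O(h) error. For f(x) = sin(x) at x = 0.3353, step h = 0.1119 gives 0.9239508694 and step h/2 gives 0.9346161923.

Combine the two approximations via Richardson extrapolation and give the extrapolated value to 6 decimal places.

0.945282

With r = 1 the leading error scales as h^1, so the weight is 2^1 = 2.
2×0.9346161923 − 0.9239508694 = 0.9452815152
Denominator 2 − 1 = 1.
R = 0.9452815152/1 = 0.9452815152
Correction |R − A(h/2)| = 1.067e-02; gap |A(h/2) − A(h)| = 1.067e-02.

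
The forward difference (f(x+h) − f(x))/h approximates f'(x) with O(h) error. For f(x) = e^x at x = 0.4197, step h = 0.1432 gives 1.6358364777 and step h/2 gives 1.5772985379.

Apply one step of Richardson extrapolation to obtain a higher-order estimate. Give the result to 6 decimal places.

1.518761

Error is O(h^1); halving h shrinks it by 2^1 = 2.
Weighted: 3.1545970758 − 1.6358364777 = 1.5187605981
Divide by 2^1 − 1 = 1.
R = 1.5187605981/1 = 1.5187605981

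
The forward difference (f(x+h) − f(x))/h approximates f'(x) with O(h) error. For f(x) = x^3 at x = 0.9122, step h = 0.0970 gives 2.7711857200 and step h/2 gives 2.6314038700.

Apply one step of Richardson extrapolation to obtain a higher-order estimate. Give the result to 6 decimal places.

2.491622

Method order is 1; weight 2^1 = 2.
Difference of the inputs: 2.6314038700 − 2.7711857200 = -0.1397818500
Divide by 2^1 − 1 = 1: (-0.1397818500)/1 = -0.1397818500
R = 2.6314038700 − 0.1397818500 = 2.4916220200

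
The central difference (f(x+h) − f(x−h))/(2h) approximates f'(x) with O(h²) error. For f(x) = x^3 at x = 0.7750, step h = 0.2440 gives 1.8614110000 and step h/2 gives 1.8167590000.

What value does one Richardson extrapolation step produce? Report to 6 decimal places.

1.801875

r = 2, so 2^r = 4.
4 × 1.8167590000 = 7.2670360000; subtract 1.8614110000 → 5.4056250000
R = 5.4056250000/3 = 1.8018750000
Correction |R − A(h/2)| = 1.488e-02; gap |A(h/2) − A(h)| = 4.465e-02.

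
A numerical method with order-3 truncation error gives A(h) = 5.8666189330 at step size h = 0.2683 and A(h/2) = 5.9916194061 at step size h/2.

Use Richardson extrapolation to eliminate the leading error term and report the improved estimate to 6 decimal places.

6.009477

The method has order 3: 2^3 = 8.
2^3 × A(h/2) = 47.9329552488; minus A(h) gives 42.0663363158.
42.0663363158 ÷ 7 = 6.0094766165
Gap between inputs: 1.250e-01; correction applied: +0.0178572104.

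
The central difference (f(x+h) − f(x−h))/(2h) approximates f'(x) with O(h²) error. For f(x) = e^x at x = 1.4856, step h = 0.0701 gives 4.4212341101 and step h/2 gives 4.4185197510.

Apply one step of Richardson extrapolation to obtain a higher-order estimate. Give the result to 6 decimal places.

Order 2 gives 2^r = 4 and 2^r − 1 = 3.
4*4.4185197510 − 4.4212341101 = 13.2528448939
Denominator 4 − 1 = 3.
13.2528448939 ÷ 3 = 4.4176149646
Shift from A(h/2): −0.0009047864.

4.417615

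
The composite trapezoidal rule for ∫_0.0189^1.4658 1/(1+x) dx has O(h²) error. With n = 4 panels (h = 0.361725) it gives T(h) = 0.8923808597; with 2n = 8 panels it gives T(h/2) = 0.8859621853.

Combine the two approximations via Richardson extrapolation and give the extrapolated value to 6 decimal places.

0.883823

The method has order 2: 2^2 = 4.
4*0.8859621853 = 3.5438487412; subtract 0.8923808597 → 2.6514678815
2.6514678815 ÷ 3 = 0.8838226272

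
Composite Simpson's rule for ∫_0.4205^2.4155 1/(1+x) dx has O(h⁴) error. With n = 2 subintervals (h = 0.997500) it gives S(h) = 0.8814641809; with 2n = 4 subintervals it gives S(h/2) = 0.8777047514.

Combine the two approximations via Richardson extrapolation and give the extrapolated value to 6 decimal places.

0.877454

Order 4 gives 2^r = 16 and 2^r − 1 = 15.
Top: 16(0.8777047514) − (0.8814641809) = 13.1618118415
Divide by 2^4 − 1 = 15.
Result: 0.8774541228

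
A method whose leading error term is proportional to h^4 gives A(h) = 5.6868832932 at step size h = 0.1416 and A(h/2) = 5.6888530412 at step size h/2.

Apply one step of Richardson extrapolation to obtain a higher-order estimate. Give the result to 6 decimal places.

5.688984

r = 4, so 2^r = 16.
A(h/2) − A(h) = 5.6888530412 − 5.6868832932 = 0.0019697480
Correction (A(h/2) − A(h))/(16 − 1) = 0.0019697480/15 = 0.0001313165
R = 5.6888530412 + 0.0001313165 = 5.6889843577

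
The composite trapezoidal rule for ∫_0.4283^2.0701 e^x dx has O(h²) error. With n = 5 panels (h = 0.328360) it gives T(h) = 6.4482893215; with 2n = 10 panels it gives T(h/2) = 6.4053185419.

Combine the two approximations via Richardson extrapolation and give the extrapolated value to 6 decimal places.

Order 2 gives 2^r = 4 and 2^r − 1 = 3.
A(h/2) − A(h) = 6.4053185419 − 6.4482893215 = -0.0429707796
Divide by 2^2 − 1 = 3: (-0.0429707796)/3 = -0.0143235932
R = A(h/2) + (A(h/2) − A(h))/3 = 6.4053185419 − 0.0143235932 = 6.3909949487
Shift from A(h/2): −0.0143235932.

6.390995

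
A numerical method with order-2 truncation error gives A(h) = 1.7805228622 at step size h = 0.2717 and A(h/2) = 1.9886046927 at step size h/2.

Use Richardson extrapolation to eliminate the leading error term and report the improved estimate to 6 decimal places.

2.057965

Leading term ∝ h^2; use weight 4 = 2^2.
2^2·A(h/2) = 7.9544187708; minus A(h) gives 6.1738959086.
R = 6.1738959086/3 = 2.0579653029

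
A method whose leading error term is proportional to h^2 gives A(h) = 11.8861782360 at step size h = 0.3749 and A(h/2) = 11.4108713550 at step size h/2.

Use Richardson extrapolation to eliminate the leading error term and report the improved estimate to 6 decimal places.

Leading term ∝ h^2; use weight 4 = 2^2.
Numerator 4·A(h/2) − A(h) = 4·11.4108713550 − 11.8861782360 = 33.7573071840
Divide by 2^2 − 1 = 3.
(4·11.4108713550 − 11.8861782360)/(4 − 1) = 11.2524357280
Gap between inputs: 4.753e-01; correction applied: −0.1584356270.

11.252436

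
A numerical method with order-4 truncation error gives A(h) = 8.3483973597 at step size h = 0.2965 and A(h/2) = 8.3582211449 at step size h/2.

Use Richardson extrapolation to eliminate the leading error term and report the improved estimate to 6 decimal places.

r = 4: numerator weight 16, denominator 15.
16·8.3582211449 = 133.7315383184; 133.7315383184 − 8.3483973597 = 125.3831409587
Denominator 16 − 1 = 15.
R = 125.3831409587/15 = 8.3588760639

8.358876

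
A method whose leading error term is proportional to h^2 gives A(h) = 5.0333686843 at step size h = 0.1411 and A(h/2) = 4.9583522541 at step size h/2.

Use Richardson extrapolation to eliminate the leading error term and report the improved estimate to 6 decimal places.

r = 2: numerator weight 4, denominator 3.
4*4.9583522541 − 5.0333686843 = 14.8000403321
14.8000403321 ÷ 3 = 4.9333467774
Shift from A(h/2): −0.0250054767.

4.933347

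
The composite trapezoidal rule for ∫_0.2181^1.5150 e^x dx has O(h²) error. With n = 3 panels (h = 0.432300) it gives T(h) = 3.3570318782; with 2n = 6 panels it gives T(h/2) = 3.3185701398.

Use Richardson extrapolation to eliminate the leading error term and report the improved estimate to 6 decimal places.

The method has order 2: 2^2 = 4.
Top: 4(3.3185701398) − (3.3570318782) = 9.9172486810
(4·3.3185701398 − 3.3570318782)/(4 − 1) = 3.3057495603

3.305750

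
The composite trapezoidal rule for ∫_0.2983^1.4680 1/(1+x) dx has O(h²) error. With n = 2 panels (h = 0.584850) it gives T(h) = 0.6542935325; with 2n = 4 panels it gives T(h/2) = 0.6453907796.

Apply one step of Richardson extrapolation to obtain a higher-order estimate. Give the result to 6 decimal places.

Order 2 gives 2^r = 4 and 2^r − 1 = 3.
2^2*A(h/2) = 2.5815631184; minus A(h) gives 1.9272695859.
Denominator 4 − 1 = 3.
(4*0.6453907796 − 0.6542935325)/(4 − 1) = 0.6424231953

0.642423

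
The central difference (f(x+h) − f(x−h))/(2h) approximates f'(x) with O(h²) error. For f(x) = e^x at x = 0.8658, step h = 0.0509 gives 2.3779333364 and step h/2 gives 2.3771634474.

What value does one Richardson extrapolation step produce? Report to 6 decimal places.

2.376907

The method has order 2: 2^2 = 4.
Weighted: 9.5086537896 − 2.3779333364 = 7.1307204532
Denominator 4 − 1 = 3.
R = 7.1307204532/3 = 2.3769068177
Shift from A(h/2): −0.0002566297.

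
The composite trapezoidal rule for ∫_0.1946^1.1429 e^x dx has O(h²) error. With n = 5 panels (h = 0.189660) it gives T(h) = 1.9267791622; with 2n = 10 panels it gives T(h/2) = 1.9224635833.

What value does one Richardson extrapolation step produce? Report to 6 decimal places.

1.921025

r = 2, so 2^r = 4.
Top: 4(1.9224635833) − (1.9267791622) = 5.7630751710
Extrapolated: 5.7630751710 / 3 = 1.9210250570
Correction |R − A(h/2)| = 1.439e-03; gap |A(h/2) − A(h)| = 4.316e-03.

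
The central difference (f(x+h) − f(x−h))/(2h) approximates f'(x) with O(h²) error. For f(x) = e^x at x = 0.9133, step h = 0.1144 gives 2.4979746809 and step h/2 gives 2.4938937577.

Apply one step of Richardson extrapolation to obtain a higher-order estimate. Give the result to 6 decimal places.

r = 2: numerator weight 4, denominator 3.
A(h/2) − A(h) = 2.4938937577 − 2.4979746809 = -0.0040809232
Correction (A(h/2) − A(h))/(4 − 1) = (-0.0040809232)/3 = -0.0013603077
R = A(h/2) + (A(h/2) − A(h))/3 = 2.4938937577 − 0.0013603077 = 2.4925334500

2.492533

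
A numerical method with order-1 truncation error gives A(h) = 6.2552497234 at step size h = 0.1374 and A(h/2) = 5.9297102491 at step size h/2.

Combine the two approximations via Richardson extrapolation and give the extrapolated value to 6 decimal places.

5.604171

r = 1, so 2^r = 2.
2^1·A(h/2) = 11.8594204982; minus A(h) gives 5.6041707748.
5.6041707748 ÷ 1 = 5.6041707748
Correction |R − A(h/2)| = 3.255e-01; gap |A(h/2) − A(h)| = 3.255e-01.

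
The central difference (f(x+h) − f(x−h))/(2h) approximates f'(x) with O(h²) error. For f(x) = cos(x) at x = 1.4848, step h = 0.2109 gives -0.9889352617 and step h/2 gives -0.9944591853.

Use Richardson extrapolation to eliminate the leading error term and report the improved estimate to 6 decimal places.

Leading term ∝ h^2; use weight 4 = 2^2.
4·(-0.9944591853) = -3.9778367412; (-3.9778367412) − (-0.9889352617) = -2.9889014795
Denominator 4 − 1 = 3.
R = (-2.9889014795)/3 = -0.9963004932

-0.996300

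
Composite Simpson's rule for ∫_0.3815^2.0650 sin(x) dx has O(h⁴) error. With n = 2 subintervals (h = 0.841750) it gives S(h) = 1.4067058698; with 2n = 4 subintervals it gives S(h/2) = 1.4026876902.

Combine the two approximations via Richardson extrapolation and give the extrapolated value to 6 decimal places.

1.402420

Order 4 gives 2^r = 16 and 2^r − 1 = 15.
16·1.4026876902 = 22.4430030432; 22.4430030432 − 1.4067058698 = 21.0362971734
Divide by 2^4 − 1 = 15.
(16·1.4026876902 − 1.4067058698)/(16 − 1) = 1.4024198116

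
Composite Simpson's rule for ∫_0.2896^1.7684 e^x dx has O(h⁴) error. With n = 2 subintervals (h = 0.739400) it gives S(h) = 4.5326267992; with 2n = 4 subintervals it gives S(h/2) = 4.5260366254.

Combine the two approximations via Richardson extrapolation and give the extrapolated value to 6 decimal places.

Leading term ∝ h^4; use weight 16 = 2^4.
Numerator 16·A(h/2) − A(h) = 16·4.5260366254 − 4.5326267992 = 67.8839592072
67.8839592072 ÷ 15 = 4.5255972805

4.525597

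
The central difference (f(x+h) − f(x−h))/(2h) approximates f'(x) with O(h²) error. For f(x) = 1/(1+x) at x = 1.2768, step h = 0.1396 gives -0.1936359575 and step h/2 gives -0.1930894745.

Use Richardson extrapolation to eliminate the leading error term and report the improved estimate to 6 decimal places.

-0.192907

Error is O(h^2); halving h shrinks it by 2^2 = 4.
Numerator 4×A(h/2) − A(h) = 4×(-0.1930894745) − (-0.1936359575) = -0.5787219405
R = (-0.5787219405)/3 = -0.1929073135
Correction |R − A(h/2)| = 1.822e-04; gap |A(h/2) − A(h)| = 5.465e-04.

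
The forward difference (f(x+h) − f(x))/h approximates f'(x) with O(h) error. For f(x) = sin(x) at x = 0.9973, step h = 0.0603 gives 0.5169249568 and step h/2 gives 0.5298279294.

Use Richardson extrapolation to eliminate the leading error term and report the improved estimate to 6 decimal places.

r = 1: numerator weight 2, denominator 1.
Numerator 2*A(h/2) − A(h) = 2*0.5298279294 − 0.5169249568 = 0.5427309020
R = 0.5427309020/1 = 0.5427309020

0.542731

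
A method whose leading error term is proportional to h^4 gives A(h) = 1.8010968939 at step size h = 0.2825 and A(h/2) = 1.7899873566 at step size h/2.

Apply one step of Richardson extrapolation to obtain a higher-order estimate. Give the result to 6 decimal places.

1.789247

Leading term ∝ h^4; use weight 16 = 2^4.
Difference of the inputs: 1.7899873566 − 1.8010968939 = -0.0111095373
Divide by 2^4 − 1 = 15: (-0.0111095373)/15 = -0.0007406358
R = 1.7899873566 − 0.0007406358 = 1.7892467208
Shift from A(h/2): −0.0007406358.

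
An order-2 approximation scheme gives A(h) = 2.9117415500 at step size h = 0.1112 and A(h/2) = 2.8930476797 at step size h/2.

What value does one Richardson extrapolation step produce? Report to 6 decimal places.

r = 2: numerator weight 4, denominator 3.
Top: 4(2.8930476797) − (2.9117415500) = 8.6604491688
8.6604491688 ÷ 3 = 2.8868163896

2.886816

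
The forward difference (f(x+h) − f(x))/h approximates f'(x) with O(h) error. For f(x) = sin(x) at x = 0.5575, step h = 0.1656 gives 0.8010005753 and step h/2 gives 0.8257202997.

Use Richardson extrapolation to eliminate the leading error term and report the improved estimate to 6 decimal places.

Method order is 1; weight 2^1 = 2.
2 × 0.8257202997 − 0.8010005753 = 0.8504400241
(2 × 0.8257202997 − 0.8010005753)/(2 − 1) = 0.8504400241

0.850440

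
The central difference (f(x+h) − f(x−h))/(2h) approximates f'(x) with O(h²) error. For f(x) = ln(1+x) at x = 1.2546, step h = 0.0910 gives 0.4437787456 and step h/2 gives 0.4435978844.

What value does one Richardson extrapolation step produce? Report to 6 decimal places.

0.443538

r = 2: numerator weight 4, denominator 3.
4 × 0.4435978844 = 1.7743915376; subtract 0.4437787456 → 1.3306127920
Extrapolated: 1.3306127920 / 3 = 0.4435375973
Gap between inputs: 1.809e-04; correction applied: −0.0000602871.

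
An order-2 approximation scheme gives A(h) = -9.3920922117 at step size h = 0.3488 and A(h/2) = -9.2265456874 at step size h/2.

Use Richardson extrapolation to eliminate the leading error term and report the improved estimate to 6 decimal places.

Method order is 2; weight 2^2 = 4.
Top: 4(-9.2265456874) − (-9.3920922117) = -27.5140905379
Denominator 4 − 1 = 3.
So the Richardson estimate is -9.1713635126.
Gap between inputs: 1.655e-01; correction applied: +0.0551821748.

-9.171364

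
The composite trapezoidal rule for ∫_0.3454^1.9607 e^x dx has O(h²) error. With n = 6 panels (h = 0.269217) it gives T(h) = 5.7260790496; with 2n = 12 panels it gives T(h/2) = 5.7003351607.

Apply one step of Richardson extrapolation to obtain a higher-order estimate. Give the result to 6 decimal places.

5.691754

r = 2, so 2^r = 4.
4×5.7003351607 = 22.8013406428; 22.8013406428 − 5.7260790496 = 17.0752615932
(4×5.7003351607 − 5.7260790496)/(4 − 1) = 5.6917538644
Gap between inputs: 2.574e-02; correction applied: −0.0085812963.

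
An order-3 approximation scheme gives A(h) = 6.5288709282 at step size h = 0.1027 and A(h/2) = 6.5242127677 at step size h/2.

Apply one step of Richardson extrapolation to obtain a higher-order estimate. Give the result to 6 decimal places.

Error is O(h^3); halving h shrinks it by 2^3 = 8.
Top: 8(6.5242127677) − (6.5288709282) = 45.6648312134
Denominator 8 − 1 = 7.
So the Richardson estimate is 6.5235473162.
Gap between inputs: 4.658e-03; correction applied: −0.0006654515.

6.523547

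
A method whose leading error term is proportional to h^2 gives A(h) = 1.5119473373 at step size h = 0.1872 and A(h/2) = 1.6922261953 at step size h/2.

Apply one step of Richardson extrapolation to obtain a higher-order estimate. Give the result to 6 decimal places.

1.752319

Method order is 2; weight 2^2 = 4.
4 × 1.6922261953 = 6.7689047812; subtract 1.5119473373 → 5.2569574439
Denominator 4 − 1 = 3.
(4 × 1.6922261953 − 1.5119473373)/(4 − 1) = 1.7523191480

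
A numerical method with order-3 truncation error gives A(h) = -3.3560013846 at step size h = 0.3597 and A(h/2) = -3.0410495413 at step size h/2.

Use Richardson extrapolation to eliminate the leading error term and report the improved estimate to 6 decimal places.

-2.996056

The method has order 3: 2^3 = 8.
8·(-3.0410495413) − (-3.3560013846) = -20.9723949458
Denominator 8 − 1 = 7.
(8·(-3.0410495413) − (-3.3560013846))/(8 − 1) = -2.9960564208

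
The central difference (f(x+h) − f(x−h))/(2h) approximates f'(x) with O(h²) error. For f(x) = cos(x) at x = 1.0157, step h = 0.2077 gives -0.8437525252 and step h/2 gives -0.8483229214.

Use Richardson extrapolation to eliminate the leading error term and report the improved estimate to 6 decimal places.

Method order is 2; weight 2^2 = 4.
Weighted: (-3.3932916856) − (-0.8437525252) = -2.5495391604
Denominator 4 − 1 = 3.
(-2.5495391604) ÷ 3 = -0.8498463868

-0.849846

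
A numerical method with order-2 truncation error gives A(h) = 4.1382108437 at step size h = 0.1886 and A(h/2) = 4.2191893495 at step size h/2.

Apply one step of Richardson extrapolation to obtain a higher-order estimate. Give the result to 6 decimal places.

Order 2 gives 2^r = 4 and 2^r − 1 = 3.
Difference of the inputs: 4.2191893495 − 4.1382108437 = 0.0809785058
Divide by 2^2 − 1 = 3: 0.0809785058/3 = 0.0269928353
R = 4.2191893495 + 0.0269928353 = 4.2461821848

4.246182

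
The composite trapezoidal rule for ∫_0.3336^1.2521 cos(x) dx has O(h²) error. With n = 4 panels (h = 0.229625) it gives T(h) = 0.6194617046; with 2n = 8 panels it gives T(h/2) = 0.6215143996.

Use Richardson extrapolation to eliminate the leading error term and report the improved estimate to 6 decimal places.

r = 2: numerator weight 4, denominator 3.
Top: 4(0.6215143996) − (0.6194617046) = 1.8665958938
(4·0.6215143996 − 0.6194617046)/(4 − 1) = 0.6221986313
Correction |R − A(h/2)| = 6.842e-04; gap |A(h/2) − A(h)| = 2.053e-03.

0.622199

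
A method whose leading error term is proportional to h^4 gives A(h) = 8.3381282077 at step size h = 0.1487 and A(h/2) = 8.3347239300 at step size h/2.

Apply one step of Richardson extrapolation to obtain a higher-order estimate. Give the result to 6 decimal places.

Order 4 gives 2^r = 16 and 2^r − 1 = 15.
Numerator 16·A(h/2) − A(h) = 16·8.3347239300 − 8.3381282077 = 125.0174546723
Denominator 16 − 1 = 15.
So the Richardson estimate is 8.3344969782.
Shift from A(h/2): −0.0002269518.

8.334497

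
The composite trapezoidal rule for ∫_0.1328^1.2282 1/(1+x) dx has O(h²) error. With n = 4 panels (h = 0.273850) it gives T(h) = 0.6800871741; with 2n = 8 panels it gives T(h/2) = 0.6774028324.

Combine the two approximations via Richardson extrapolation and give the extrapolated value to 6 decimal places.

0.676508

Error is O(h^2); halving h shrinks it by 2^2 = 4.
Weighted: 2.7096113296 − 0.6800871741 = 2.0295241555
Denominator 4 − 1 = 3.
(4·0.6774028324 − 0.6800871741)/(4 − 1) = 0.6765080518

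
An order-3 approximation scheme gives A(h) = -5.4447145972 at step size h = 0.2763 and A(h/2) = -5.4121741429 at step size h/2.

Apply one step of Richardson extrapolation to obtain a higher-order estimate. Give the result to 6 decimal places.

Leading term ∝ h^3; use weight 8 = 2^3.
Top: 8(-5.4121741429) − (-5.4447145972) = -37.8526785460
(-37.8526785460) ÷ 7 = -5.4075255066
Gap between inputs: 3.254e-02; correction applied: +0.0046486363.

-5.407526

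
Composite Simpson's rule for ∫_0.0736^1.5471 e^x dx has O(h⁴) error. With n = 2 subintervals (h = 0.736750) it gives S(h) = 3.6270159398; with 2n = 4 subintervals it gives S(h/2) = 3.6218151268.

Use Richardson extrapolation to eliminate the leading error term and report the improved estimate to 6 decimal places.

The method has order 4: 2^4 = 16.
2^4×A(h/2) = 57.9490420288; minus A(h) gives 54.3220260890.
(16×3.6218151268 − 3.6270159398)/(16 − 1) = 3.6214684059

3.621468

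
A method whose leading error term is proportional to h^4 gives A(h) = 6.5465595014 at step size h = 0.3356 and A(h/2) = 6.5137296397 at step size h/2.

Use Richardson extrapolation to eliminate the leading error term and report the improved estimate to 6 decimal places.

The method has order 4: 2^4 = 16.
16·6.5137296397 = 104.2196742352; subtract 6.5465595014 → 97.6731147338
97.6731147338 ÷ 15 = 6.5115409823
Shift from A(h/2): −0.0021886574.

6.511541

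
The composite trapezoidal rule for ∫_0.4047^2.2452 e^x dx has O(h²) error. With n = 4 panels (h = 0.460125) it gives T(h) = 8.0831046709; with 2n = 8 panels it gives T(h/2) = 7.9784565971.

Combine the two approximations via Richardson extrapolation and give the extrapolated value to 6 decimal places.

7.943574

r = 2: numerator weight 4, denominator 3.
4 × 7.9784565971 = 31.9138263884; subtract 8.0831046709 → 23.8307217175
23.8307217175 ÷ 3 = 7.9435739058
Gap between inputs: 1.046e-01; correction applied: −0.0348826913.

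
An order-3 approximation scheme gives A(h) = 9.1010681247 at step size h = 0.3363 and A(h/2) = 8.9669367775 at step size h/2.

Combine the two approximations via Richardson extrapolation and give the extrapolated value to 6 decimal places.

With r = 3 the leading error scales as h^3, so the weight is 2^3 = 8.
8*8.9669367775 = 71.7354942200; 71.7354942200 − 9.1010681247 = 62.6344260953
62.6344260953 ÷ 7 = 8.9477751565

8.947775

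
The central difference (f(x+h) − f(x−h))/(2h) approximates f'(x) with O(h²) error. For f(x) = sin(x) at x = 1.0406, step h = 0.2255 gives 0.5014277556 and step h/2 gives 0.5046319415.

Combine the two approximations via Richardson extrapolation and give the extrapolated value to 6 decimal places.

0.505700

Method order is 2; weight 2^2 = 4.
4·0.5046319415 − 0.5014277556 = 1.5171000104
Denominator 4 − 1 = 3.
(4·0.5046319415 − 0.5014277556)/(4 − 1) = 0.5057000035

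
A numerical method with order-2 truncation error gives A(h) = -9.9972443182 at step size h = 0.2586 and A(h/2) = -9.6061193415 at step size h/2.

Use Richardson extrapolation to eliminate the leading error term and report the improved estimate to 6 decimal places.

-9.475744

Method order is 2; weight 2^2 = 4.
4·(-9.6061193415) = -38.4244773660; subtract (-9.9972443182) → -28.4272330478
(4·(-9.6061193415) − (-9.9972443182))/(4 − 1) = -9.4757443493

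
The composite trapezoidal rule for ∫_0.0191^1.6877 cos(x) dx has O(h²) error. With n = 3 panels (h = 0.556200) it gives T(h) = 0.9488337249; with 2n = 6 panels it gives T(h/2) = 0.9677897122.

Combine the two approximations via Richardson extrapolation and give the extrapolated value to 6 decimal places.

0.974108

Order 2 gives 2^r = 4 and 2^r − 1 = 3.
Numerator 4 × A(h/2) − A(h) = 4 × 0.9677897122 − 0.9488337249 = 2.9223251239
(4 × 0.9677897122 − 0.9488337249)/(4 − 1) = 0.9741083746
Correction |R − A(h/2)| = 6.319e-03; gap |A(h/2) − A(h)| = 1.896e-02.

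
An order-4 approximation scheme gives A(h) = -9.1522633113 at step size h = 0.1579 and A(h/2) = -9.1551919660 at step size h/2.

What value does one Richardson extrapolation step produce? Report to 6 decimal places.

-9.155387

With r = 4 the leading error scales as h^4, so the weight is 2^4 = 16.
2^4·A(h/2) = -146.4830714560; minus A(h) gives -137.3308081447.
Extrapolated: (-137.3308081447) / 15 = -9.1553872096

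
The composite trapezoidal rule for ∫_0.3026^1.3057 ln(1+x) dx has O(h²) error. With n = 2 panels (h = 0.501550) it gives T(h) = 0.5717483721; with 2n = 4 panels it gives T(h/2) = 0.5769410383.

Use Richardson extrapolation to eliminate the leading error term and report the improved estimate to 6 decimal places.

Error is O(h^2); halving h shrinks it by 2^2 = 4.
Weighted: 2.3077641532 − 0.5717483721 = 1.7360157811
Denominator 4 − 1 = 3.
R = 1.7360157811/3 = 0.5786719270
Shift from A(h/2): +0.0017308887.

0.578672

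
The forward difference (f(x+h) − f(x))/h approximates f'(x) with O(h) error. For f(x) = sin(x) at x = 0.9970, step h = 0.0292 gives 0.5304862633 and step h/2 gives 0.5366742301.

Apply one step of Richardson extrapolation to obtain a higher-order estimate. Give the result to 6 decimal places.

0.542862

Order 1 gives 2^r = 2 and 2^r − 1 = 1.
2*0.5366742301 = 1.0733484602; subtract 0.5304862633 → 0.5428621969
R = 0.5428621969/1 = 0.5428621969
Shift from A(h/2): +0.0061879668.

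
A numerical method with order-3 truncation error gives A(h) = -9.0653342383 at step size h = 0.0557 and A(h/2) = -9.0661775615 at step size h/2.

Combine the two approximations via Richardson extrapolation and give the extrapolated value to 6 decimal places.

Method order is 3; weight 2^3 = 8.
Weighted: (-72.5294204920) − (-9.0653342383) = -63.4640862537
Denominator 8 − 1 = 7.
R = (-63.4640862537)/7 = -9.0662980362
Gap between inputs: 8.433e-04; correction applied: −0.0001204747.

-9.066298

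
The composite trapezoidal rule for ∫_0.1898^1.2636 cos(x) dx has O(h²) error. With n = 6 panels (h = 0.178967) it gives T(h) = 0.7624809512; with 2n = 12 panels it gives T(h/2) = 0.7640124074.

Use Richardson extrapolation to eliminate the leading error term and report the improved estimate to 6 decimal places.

Leading term ∝ h^2; use weight 4 = 2^2.
4 × 0.7640124074 − 0.7624809512 = 2.2935686784
Divide by 2^2 − 1 = 3.
Result: 0.7645228928

0.764523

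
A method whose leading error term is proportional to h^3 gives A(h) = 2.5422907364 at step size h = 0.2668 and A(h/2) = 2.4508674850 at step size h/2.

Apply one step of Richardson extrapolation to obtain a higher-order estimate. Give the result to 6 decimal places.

2.437807

Error is O(h^3); halving h shrinks it by 2^3 = 8.
Weighted: 19.6069398800 − 2.5422907364 = 17.0646491436
Divide by 2^3 − 1 = 7.
(8·2.4508674850 − 2.5422907364)/(8 − 1) = 2.4378070205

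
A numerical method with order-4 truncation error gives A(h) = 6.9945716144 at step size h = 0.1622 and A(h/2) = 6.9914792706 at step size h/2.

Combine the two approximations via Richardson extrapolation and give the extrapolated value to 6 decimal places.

Method order is 4; weight 2^4 = 16.
16×6.9914792706 = 111.8636683296; 111.8636683296 − 6.9945716144 = 104.8690967152
Divide by 2^4 − 1 = 15.
R = 104.8690967152/15 = 6.9912731143

6.991273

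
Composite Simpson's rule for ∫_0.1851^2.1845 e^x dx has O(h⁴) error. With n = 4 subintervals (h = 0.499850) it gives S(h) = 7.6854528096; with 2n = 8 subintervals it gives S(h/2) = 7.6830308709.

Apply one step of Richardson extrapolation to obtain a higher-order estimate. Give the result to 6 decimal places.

7.682869

Leading term ∝ h^4; use weight 16 = 2^4.
2^4×A(h/2) = 122.9284939344; minus A(h) gives 115.2430411248.
Denominator 16 − 1 = 15.
R = 115.2430411248/15 = 7.6828694083
Shift from A(h/2): −0.0001614626.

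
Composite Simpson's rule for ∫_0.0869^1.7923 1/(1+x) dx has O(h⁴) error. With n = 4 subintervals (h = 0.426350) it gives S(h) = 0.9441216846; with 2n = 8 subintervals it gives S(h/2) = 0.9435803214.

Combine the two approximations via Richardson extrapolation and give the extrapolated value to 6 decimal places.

0.943544

Method order is 4; weight 2^4 = 16.
Top: 16(0.9435803214) − (0.9441216846) = 14.1531634578
Denominator 16 − 1 = 15.
So the Richardson estimate is 0.9435442305.
Shift from A(h/2): −0.0000360909.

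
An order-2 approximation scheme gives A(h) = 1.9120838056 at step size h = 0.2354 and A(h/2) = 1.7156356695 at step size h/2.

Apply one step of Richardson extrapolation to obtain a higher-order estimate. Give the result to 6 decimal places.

r = 2, so 2^r = 4.
Weighted: 6.8625426780 − 1.9120838056 = 4.9504588724
Divide by 2^2 − 1 = 3.
Result: 1.6501529575

1.650153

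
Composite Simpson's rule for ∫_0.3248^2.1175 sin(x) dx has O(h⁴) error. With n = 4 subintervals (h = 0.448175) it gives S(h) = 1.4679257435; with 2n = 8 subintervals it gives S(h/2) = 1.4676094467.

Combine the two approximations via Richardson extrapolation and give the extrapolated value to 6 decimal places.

Leading term ∝ h^4; use weight 16 = 2^4.
Weighted: 23.4817511472 − 1.4679257435 = 22.0138254037
Divide by 2^4 − 1 = 15.
Result: 1.4675883602
Shift from A(h/2): −0.0000210865.

1.467588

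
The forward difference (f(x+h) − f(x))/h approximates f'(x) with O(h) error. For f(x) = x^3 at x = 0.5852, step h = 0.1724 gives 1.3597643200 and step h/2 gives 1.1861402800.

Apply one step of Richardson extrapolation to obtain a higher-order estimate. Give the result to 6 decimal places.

1.012516

Method order is 1; weight 2^1 = 2.
2^1*A(h/2) = 2.3722805600; minus A(h) gives 1.0125162400.
Divide by 2^1 − 1 = 1.
(2*1.1861402800 − 1.3597643200)/(2 − 1) = 1.0125162400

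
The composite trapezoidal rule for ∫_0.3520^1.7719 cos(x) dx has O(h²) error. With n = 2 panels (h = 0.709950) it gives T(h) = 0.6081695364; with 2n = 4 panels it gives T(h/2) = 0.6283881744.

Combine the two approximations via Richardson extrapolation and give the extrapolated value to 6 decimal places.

The method has order 2: 2^2 = 4.
2^2*A(h/2) = 2.5135526976; minus A(h) gives 1.9053831612.
1.9053831612 ÷ 3 = 0.6351277204
Shift from A(h/2): +0.0067395460.

0.635128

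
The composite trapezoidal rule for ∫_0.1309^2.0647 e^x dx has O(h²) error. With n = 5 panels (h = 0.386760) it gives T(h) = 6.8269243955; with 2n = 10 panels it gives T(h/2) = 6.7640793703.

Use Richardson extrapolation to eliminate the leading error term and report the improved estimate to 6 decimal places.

6.743131

Leading term ∝ h^2; use weight 4 = 2^2.
4 × 6.7640793703 = 27.0563174812; 27.0563174812 − 6.8269243955 = 20.2293930857
20.2293930857 ÷ 3 = 6.7431310286
Shift from A(h/2): −0.0209483417.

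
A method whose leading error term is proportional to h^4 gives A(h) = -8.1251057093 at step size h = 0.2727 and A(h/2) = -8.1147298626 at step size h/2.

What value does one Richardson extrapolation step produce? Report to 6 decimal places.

-8.114038

r = 4, so 2^r = 16.
Difference of the inputs: -8.1147298626 − (-8.1251057093) = 0.0103758467
Divide by 2^4 − 1 = 15: 0.0103758467/15 = 0.0006917231
R = A(h/2) + (A(h/2) − A(h))/15 = -8.1147298626 + 0.0006917231 = -8.1140381395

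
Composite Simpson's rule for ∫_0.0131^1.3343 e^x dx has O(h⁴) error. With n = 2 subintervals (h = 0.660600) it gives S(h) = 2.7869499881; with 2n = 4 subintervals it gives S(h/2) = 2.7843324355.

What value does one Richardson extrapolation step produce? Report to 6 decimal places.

The method has order 4: 2^4 = 16.
A(h/2) − A(h) = 2.7843324355 − 2.7869499881 = -0.0026175526
Divide by 2^4 − 1 = 15: (-0.0026175526)/15 = -0.0001745035
R = 2.7843324355 − 0.0001745035 = 2.7841579320

2.784158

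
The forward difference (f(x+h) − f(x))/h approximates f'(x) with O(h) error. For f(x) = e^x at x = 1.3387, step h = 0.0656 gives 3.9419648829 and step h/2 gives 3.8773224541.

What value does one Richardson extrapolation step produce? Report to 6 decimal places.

Leading term ∝ h^1; use weight 2 = 2^1.
Top: 2(3.8773224541) − (3.9419648829) = 3.8126800253
Divide by 2^1 − 1 = 1.
So the Richardson estimate is 3.8126800253.
Correction |R − A(h/2)| = 6.464e-02; gap |A(h/2) − A(h)| = 6.464e-02.

3.812680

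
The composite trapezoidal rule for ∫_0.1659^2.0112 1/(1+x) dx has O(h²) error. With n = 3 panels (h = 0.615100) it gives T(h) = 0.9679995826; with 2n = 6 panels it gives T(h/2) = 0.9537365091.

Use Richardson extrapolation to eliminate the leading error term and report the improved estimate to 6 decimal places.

Leading term ∝ h^2; use weight 4 = 2^2.
Numerator 4*A(h/2) − A(h) = 4*0.9537365091 − 0.9679995826 = 2.8469464538
Divide by 2^2 − 1 = 3.
R = 2.8469464538/3 = 0.9489821513
Shift from A(h/2): −0.0047543578.

0.948982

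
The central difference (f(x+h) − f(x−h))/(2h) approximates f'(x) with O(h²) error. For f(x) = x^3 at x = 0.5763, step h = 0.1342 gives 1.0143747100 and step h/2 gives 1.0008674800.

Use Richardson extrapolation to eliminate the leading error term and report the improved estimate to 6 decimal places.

Leading term ∝ h^2; use weight 4 = 2^2.
4*1.0008674800 = 4.0034699200; subtract 1.0143747100 → 2.9890952100
Divide by 2^2 − 1 = 3.
Extrapolated: 2.9890952100 / 3 = 0.9963650700
Gap between inputs: 1.351e-02; correction applied: −0.0045024100.

0.996365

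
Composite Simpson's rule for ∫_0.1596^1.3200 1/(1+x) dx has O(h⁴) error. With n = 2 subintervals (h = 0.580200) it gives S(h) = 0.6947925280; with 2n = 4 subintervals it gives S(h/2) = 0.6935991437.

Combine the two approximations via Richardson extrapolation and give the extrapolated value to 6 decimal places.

Method order is 4; weight 2^4 = 16.
16 × 0.6935991437 = 11.0975862992; 11.0975862992 − 0.6947925280 = 10.4027937712
Divide by 2^4 − 1 = 15.
(16 × 0.6935991437 − 0.6947925280)/(16 − 1) = 0.6935195847

0.693520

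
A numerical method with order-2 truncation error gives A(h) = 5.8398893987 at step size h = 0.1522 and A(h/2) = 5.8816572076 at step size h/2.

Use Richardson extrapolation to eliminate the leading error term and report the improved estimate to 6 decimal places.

5.895580

With r = 2 the leading error scales as h^2, so the weight is 2^2 = 4.
A(h/2) − A(h) = 5.8816572076 − 5.8398893987 = 0.0417678089
Divide by 2^2 − 1 = 3: 0.0417678089/3 = 0.0139226030
R = A(h/2) + (A(h/2) − A(h))/3 = 5.8816572076 + 0.0139226030 = 5.8955798106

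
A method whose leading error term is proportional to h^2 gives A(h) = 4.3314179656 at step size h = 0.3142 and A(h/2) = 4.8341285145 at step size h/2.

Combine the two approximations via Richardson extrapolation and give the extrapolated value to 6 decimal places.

5.001699

Error is O(h^2); halving h shrinks it by 2^2 = 4.
Numerator 4×A(h/2) − A(h) = 4×4.8341285145 − 4.3314179656 = 15.0050960924
Denominator 4 − 1 = 3.
R = 15.0050960924/3 = 5.0016986975
Correction |R − A(h/2)| = 1.676e-01; gap |A(h/2) − A(h)| = 5.027e-01.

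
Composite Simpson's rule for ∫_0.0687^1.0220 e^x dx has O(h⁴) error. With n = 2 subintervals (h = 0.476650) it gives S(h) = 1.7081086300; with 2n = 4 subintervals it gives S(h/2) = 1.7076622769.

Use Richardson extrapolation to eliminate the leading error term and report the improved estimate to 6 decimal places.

1.707633

r = 4: numerator weight 16, denominator 15.
16·1.7076622769 = 27.3225964304; subtract 1.7081086300 → 25.6144878004
Denominator 16 − 1 = 15.
Result: 1.7076325200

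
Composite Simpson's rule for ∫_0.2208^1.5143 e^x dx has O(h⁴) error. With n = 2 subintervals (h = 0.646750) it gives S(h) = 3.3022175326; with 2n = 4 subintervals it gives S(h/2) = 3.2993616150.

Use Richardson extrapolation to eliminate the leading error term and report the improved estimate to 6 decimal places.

3.299171

The method has order 4: 2^4 = 16.
16·3.2993616150 − 3.3022175326 = 49.4875683074
R = 49.4875683074/15 = 3.2991712205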